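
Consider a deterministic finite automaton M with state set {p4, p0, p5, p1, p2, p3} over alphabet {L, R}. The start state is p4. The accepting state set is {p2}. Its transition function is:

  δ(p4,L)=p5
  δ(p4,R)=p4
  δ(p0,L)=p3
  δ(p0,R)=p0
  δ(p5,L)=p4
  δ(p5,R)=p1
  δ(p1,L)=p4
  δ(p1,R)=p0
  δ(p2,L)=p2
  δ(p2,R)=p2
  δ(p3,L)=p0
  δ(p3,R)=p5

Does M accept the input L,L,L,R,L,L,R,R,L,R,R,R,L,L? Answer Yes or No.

No

Trace: p4 -L-> p5 -L-> p4 -L-> p5 -R-> p1 -L-> p4 -L-> p5 -R-> p1 -R-> p0 -L-> p3 -R-> p5 -R-> p1 -R-> p0 -L-> p3 -L-> p0
End state p0 is not accepting.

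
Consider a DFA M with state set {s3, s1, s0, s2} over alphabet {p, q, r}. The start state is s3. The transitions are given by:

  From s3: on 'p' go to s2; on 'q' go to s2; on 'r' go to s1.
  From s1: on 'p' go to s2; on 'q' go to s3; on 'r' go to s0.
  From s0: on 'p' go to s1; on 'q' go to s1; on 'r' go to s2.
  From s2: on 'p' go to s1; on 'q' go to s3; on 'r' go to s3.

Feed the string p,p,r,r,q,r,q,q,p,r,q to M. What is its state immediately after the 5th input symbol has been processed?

s3

Trace: s3 -p-> s2 -p-> s1 -r-> s0 -r-> s2 -q-> s3
After 5 symbols: s3.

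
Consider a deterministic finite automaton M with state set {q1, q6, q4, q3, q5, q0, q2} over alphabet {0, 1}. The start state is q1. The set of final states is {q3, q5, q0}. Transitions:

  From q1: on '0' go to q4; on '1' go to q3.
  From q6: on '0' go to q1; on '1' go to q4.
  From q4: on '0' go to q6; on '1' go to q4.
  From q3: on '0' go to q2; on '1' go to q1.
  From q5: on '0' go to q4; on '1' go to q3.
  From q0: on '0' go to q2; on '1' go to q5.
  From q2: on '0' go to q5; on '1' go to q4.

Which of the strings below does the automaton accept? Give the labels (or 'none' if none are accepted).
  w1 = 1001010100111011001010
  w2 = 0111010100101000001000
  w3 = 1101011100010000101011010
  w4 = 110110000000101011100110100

w1: Trace: q1 -1-> q3 -0-> q2 -0-> q5 -1-> q3 -0-> q2 -1-> q4 -0-> q6 -1-> q4 -0-> q6 -0-> q1 -1-> q3 -1-> q1 -1-> q3 -0-> q2 -1-> q4 -1-> q4 -0-> q6 -0-> q1 -1-> q3 -0-> q2 -1-> q4 -0-> q6  → end q6, rejected
w2: Trace: q1 -0-> q4 -1-> q4 -1-> q4 -1-> q4 -0-> q6 -1-> q4 -0-> q6 -1-> q4 -0-> q6 -0-> q1 -1-> q3 -0-> q2 -1-> q4 -0-> q6 -0-> q1 -0-> q4 -0-> q6 -0-> q1 -1-> q3 -0-> q2 -0-> q5 -0-> q4  → end q4, rejected
w3: Trace: q1 -1-> q3 -1-> q1 -0-> q4 -1-> q4 -0-> q6 -1-> q4 -1-> q4 -1-> q4 -0-> q6 -0-> q1 -0-> q4 -1-> q4 -0-> q6 -0-> q1 -0-> q4 -0-> q6 -1-> q4 -0-> q6 -1-> q4 -0-> q6 -1-> q4 -1-> q4 -0-> q6 -1-> q4 -0-> q6  → end q6, rejected
w4: Trace: q1 -1-> q3 -1-> q1 -0-> q4 -1-> q4 -1-> q4 -0-> q6 -0-> q1 -0-> q4 -0-> q6 -0-> q1 -0-> q4 -0-> q6 -1-> q4 -0-> q6 -1-> q4 -0-> q6 -1-> q4 -1-> q4 -1-> q4 -0-> q6 -0-> q1 -1-> q3 -1-> q1 -0-> q4 -1-> q4 -0-> q6 -0-> q1  → end q1, rejected

none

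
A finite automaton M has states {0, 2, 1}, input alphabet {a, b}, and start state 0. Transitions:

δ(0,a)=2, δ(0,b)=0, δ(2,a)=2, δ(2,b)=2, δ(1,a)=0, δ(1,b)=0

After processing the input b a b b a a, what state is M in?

Trace: 0 -b-> 0 -a-> 2 -b-> 2 -b-> 2 -a-> 2 -a-> 2

2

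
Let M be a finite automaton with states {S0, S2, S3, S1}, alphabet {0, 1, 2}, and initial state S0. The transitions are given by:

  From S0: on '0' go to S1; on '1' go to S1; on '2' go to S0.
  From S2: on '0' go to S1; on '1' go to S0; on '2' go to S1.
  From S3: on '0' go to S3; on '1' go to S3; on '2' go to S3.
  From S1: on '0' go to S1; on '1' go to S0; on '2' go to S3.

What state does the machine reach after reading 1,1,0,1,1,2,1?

S3

Trace: S0 -1-> S1 -1-> S0 -0-> S1 -1-> S0 -1-> S1 -2-> S3 -1-> S3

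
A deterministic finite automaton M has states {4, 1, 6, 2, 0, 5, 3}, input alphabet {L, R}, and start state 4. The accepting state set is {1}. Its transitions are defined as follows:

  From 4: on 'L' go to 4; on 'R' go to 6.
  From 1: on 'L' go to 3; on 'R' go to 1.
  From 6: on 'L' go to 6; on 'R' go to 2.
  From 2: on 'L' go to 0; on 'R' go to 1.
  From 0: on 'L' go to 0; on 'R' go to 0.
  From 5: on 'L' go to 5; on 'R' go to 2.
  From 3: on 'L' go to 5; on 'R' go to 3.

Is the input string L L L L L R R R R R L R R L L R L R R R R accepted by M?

No

Trace: 4 -L-> 4 -L-> 4 -L-> 4 -L-> 4 -L-> 4 -R-> 6 -R-> 2 -R-> 1 -R-> 1 -R-> 1 -L-> 3 -R-> 3 -R-> 3 -L-> 5 -L-> 5 -R-> 2 -L-> 0 -R-> 0 -R-> 0 -R-> 0 -R-> 0
End state 0 is not accepting.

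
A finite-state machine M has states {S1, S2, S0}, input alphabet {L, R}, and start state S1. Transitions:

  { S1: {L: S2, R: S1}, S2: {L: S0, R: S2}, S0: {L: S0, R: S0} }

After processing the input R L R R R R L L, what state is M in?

Trace: S1 -R-> S1 -L-> S2 -R-> S2 -R-> S2 -R-> S2 -R-> S2 -L-> S0 -L-> S0

S0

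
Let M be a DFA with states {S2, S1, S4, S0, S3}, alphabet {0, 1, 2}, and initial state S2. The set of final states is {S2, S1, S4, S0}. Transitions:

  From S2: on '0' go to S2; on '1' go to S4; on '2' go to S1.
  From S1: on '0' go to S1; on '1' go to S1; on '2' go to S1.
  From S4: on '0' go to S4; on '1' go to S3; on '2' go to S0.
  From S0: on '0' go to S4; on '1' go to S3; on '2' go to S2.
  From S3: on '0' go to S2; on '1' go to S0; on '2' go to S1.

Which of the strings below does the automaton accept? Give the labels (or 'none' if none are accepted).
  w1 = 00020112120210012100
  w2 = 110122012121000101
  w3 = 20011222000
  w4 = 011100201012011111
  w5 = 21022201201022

w1, w2, w3, w5

w1: Trace: S2 -0-> S2 -0-> S2 -0-> S2 -2-> S1 -0-> S1 -1-> S1 -1-> S1 -2-> S1 -1-> S1 -2-> S1 -0-> S1 -2-> S1 -1-> S1 -0-> S1 -0-> S1 -1-> S1 -2-> S1 -1-> S1 -0-> S1 -0-> S1  → end S1, accepted
w2: Trace: S2 -1-> S4 -1-> S3 -0-> S2 -1-> S4 -2-> S0 -2-> S2 -0-> S2 -1-> S4 -2-> S0 -1-> S3 -2-> S1 -1-> S1 -0-> S1 -0-> S1 -0-> S1 -1-> S1 -0-> S1 -1-> S1  → end S1, accepted
w3: Trace: S2 -2-> S1 -0-> S1 -0-> S1 -1-> S1 -1-> S1 -2-> S1 -2-> S1 -2-> S1 -0-> S1 -0-> S1 -0-> S1  → end S1, accepted
w4: Trace: S2 -0-> S2 -1-> S4 -1-> S3 -1-> S0 -0-> S4 -0-> S4 -2-> S0 -0-> S4 -1-> S3 -0-> S2 -1-> S4 -2-> S0 -0-> S4 -1-> S3 -1-> S0 -1-> S3 -1-> S0 -1-> S3  → end S3, rejected
w5: Trace: S2 -2-> S1 -1-> S1 -0-> S1 -2-> S1 -2-> S1 -2-> S1 -0-> S1 -1-> S1 -2-> S1 -0-> S1 -1-> S1 -0-> S1 -2-> S1 -2-> S1  → end S1, accepted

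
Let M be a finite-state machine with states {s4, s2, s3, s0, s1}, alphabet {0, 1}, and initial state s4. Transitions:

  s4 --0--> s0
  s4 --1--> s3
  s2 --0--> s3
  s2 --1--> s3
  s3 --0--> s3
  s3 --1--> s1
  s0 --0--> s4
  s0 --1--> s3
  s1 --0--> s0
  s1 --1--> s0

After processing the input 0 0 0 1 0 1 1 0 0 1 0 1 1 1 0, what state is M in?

s3

Trace: s4 -0-> s0 -0-> s4 -0-> s0 -1-> s3 -0-> s3 -1-> s1 -1-> s0 -0-> s4 -0-> s0 -1-> s3 -0-> s3 -1-> s1 -1-> s0 -1-> s3 -0-> s3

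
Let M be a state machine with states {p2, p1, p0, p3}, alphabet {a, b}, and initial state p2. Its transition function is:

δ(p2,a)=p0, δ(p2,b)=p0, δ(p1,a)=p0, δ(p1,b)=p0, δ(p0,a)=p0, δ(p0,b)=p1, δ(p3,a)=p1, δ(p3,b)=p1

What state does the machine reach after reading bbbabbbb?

p0

Trace: p2 -b-> p0 -b-> p1 -b-> p0 -a-> p0 -b-> p1 -b-> p0 -b-> p1 -b-> p0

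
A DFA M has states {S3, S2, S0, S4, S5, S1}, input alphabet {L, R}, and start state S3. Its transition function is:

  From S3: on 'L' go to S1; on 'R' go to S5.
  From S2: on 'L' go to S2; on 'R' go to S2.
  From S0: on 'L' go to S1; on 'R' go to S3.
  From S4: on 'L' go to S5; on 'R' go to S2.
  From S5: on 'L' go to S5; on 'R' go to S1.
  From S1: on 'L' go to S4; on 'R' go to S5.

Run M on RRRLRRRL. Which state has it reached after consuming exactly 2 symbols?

start at S3
read 'R': S3 → S5
read 'R': S5 → S1
After 2 symbols: S1.

S1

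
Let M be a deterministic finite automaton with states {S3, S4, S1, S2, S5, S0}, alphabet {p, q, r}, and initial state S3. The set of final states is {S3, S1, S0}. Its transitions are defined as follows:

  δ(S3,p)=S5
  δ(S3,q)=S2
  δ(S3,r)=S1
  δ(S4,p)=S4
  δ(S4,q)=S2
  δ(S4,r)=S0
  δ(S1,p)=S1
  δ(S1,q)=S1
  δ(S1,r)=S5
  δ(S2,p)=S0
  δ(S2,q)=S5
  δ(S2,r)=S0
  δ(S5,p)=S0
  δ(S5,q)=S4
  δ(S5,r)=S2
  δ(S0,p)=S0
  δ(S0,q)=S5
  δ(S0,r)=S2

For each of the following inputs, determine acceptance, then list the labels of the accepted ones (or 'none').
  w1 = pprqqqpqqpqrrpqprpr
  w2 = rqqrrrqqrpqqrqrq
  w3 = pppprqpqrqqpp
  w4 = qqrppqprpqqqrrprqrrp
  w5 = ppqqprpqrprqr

w4

w1: S3 → S5 → S0 → S2 → S5 → S4 → S2 → S0 → S5 → S4 → S4 → S2 → S0 → S2 → S0 → S5 → S0 → S2 → S0 → S2  → end S2, rejected
w2: S3 → S1 → S1 → S1 → S5 → S2 → S0 → S5 → S4 → S0 → S0 → S5 → S4 → S0 → S5 → S2 → S5  → end S5, rejected
w3: S3 → S5 → S0 → S0 → S0 → S2 → S5 → S0 → S5 → S2 → S5 → S4 → S4 → S4  → end S4, rejected
w4: S3 → S2 → S5 → S2 → S0 → S0 → S5 → S0 → S2 → S0 → S5 → S4 → S2 → S0 → S2 → S0 → S2 → S5 → S2 → S0 → S0  → end S0, accepted
w5: S3 → S5 → S0 → S5 → S4 → S4 → S0 → S0 → S5 → S2 → S0 → S2 → S5 → S2  → end S2, rejected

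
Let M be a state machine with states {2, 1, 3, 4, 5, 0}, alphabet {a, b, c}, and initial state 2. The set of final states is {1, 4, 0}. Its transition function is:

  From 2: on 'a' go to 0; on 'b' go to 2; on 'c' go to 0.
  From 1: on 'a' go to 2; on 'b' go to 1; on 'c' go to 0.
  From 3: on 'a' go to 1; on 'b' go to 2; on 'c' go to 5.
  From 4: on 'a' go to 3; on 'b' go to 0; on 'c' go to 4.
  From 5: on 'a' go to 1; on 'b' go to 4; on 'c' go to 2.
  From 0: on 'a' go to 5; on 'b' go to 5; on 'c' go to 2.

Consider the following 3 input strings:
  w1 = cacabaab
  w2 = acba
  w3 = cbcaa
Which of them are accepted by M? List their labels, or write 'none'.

w2

w1: 2 → 0 → 5 → 2 → 0 → 5 → 1 → 2 → 2  → end 2, rejected
w2: 2 → 0 → 2 → 2 → 0  → end 0, accepted
w3: 2 → 0 → 5 → 2 → 0 → 5  → end 5, rejected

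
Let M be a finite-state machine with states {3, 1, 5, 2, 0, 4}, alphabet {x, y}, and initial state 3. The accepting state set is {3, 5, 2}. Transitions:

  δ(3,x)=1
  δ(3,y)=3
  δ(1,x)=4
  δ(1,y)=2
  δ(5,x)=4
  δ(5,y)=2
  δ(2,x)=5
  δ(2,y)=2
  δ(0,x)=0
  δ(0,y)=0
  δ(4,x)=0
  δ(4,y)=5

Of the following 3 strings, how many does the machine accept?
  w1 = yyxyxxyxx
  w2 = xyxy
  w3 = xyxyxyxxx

1

w1: 3 → 3 → 3 → 1 → 2 → 5 → 4 → 5 → 4 → 0  → end 0, rejected
w2: 3 → 1 → 2 → 5 → 2  → end 2, accepted
w3: 3 → 1 → 2 → 5 → 2 → 5 → 2 → 5 → 4 → 0  → end 0, rejected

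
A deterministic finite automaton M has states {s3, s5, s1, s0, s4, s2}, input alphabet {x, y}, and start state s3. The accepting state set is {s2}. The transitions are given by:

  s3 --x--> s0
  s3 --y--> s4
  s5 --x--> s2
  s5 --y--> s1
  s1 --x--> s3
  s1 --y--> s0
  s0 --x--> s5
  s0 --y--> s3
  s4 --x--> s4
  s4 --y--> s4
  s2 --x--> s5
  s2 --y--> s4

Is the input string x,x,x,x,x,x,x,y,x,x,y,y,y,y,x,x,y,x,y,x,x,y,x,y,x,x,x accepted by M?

start at s3
read 'x': s3 → s0
read 'x': s0 → s5
read 'x': s5 → s2
read 'x': s2 → s5
read 'x': s5 → s2
read 'x': s2 → s5
read 'x': s5 → s2
read 'y': s2 → s4
read 'x': s4 → s4
read 'x': s4 → s4
read 'y': s4 → s4
read 'y': s4 → s4
read 'y': s4 → s4
read 'y': s4 → s4
read 'x': s4 → s4
read 'x': s4 → s4
read 'y': s4 → s4
read 'x': s4 → s4
read 'y': s4 → s4
read 'x': s4 → s4
read 'x': s4 → s4
read 'y': s4 → s4
read 'x': s4 → s4
read 'y': s4 → s4
read 'x': s4 → s4
read 'x': s4 → s4
read 'x': s4 → s4
End state s4 is not accepting.

No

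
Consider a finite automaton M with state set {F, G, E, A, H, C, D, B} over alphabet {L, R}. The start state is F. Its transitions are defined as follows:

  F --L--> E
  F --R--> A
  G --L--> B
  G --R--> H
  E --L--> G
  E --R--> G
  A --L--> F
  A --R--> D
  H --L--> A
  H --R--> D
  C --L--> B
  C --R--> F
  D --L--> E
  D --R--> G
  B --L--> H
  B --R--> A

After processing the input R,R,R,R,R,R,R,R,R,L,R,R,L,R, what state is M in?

G

start at F
read 'R': F → A
read 'R': A → D
read 'R': D → G
read 'R': G → H
read 'R': H → D
read 'R': D → G
read 'R': G → H
read 'R': H → D
read 'R': D → G
read 'L': G → B
read 'R': B → A
read 'R': A → D
read 'L': D → E
read 'R': E → G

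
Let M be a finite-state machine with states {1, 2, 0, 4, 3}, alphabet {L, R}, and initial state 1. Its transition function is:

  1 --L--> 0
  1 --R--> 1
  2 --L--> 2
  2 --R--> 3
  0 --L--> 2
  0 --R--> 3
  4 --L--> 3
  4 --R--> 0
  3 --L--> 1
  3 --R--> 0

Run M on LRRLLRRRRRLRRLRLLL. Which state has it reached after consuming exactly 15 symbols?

3

Trace: 1 -L-> 0 -R-> 3 -R-> 0 -L-> 2 -L-> 2 -R-> 3 -R-> 0 -R-> 3 -R-> 0 -R-> 3 -L-> 1 -R-> 1 -R-> 1 -L-> 0 -R-> 3
After 15 symbols: 3.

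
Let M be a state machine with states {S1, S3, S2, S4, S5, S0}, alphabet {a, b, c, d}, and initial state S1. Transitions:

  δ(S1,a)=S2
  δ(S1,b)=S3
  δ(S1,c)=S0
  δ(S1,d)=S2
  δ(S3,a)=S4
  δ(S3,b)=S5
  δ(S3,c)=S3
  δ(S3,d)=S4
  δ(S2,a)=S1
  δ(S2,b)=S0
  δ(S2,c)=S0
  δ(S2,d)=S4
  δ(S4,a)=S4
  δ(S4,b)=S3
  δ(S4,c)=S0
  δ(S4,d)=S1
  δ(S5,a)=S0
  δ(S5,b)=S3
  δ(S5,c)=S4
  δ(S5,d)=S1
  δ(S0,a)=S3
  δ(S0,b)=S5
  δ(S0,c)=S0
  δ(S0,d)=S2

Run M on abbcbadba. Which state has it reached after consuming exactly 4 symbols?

S4

start at S1
read 'a': S1 → S2
read 'b': S2 → S0
read 'b': S0 → S5
read 'c': S5 → S4
After 4 symbols: S4.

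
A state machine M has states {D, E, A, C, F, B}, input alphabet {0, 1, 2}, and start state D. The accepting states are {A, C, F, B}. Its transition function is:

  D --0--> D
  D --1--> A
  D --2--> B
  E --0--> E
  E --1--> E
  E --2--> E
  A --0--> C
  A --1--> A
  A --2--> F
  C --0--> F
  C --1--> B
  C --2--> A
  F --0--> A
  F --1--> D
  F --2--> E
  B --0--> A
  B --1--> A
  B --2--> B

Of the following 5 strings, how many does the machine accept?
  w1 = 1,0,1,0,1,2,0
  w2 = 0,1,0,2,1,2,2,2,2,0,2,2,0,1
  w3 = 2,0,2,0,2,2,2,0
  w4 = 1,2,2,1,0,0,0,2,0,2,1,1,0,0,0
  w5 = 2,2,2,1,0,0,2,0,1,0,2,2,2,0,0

1

w1: Trace: D -1-> A -0-> C -1-> B -0-> A -1-> A -2-> F -0-> A  → end A, accepted
w2: Trace: D -0-> D -1-> A -0-> C -2-> A -1-> A -2-> F -2-> E -2-> E -2-> E -0-> E -2-> E -2-> E -0-> E -1-> E  → end E, rejected
w3: Trace: D -2-> B -0-> A -2-> F -0-> A -2-> F -2-> E -2-> E -0-> E  → end E, rejected
w4: Trace: D -1-> A -2-> F -2-> E -1-> E -0-> E -0-> E -0-> E -2-> E -0-> E -2-> E -1-> E -1-> E -0-> E -0-> E -0-> E  → end E, rejected
w5: Trace: D -2-> B -2-> B -2-> B -1-> A -0-> C -0-> F -2-> E -0-> E -1-> E -0-> E -2-> E -2-> E -2-> E -0-> E -0-> E  → end E, rejected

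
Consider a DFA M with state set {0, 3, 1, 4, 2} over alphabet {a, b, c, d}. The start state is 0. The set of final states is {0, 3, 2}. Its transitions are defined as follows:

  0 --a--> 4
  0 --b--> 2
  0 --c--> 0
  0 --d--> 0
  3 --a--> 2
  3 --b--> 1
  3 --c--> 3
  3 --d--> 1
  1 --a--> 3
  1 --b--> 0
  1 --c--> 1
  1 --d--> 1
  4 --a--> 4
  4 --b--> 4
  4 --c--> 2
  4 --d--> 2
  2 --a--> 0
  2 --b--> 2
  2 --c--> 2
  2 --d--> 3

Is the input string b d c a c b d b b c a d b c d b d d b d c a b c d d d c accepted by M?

Trace: 0 -b-> 2 -d-> 3 -c-> 3 -a-> 2 -c-> 2 -b-> 2 -d-> 3 -b-> 1 -b-> 0 -c-> 0 -a-> 4 -d-> 2 -b-> 2 -c-> 2 -d-> 3 -b-> 1 -d-> 1 -d-> 1 -b-> 0 -d-> 0 -c-> 0 -a-> 4 -b-> 4 -c-> 2 -d-> 3 -d-> 1 -d-> 1 -c-> 1
End state 1 is not accepting.

No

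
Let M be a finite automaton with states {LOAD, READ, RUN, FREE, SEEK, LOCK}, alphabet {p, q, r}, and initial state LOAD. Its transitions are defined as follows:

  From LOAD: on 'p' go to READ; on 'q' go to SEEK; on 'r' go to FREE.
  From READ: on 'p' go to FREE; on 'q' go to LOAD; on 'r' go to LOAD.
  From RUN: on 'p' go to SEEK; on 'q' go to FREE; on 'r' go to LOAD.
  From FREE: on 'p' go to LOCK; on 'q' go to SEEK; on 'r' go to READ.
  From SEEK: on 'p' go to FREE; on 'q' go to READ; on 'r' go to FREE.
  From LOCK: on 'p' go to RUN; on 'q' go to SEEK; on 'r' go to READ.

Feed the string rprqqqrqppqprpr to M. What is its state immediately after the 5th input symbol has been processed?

SEEK

Trace: LOAD -r-> FREE -p-> LOCK -r-> READ -q-> LOAD -q-> SEEK
After 5 symbols: SEEK.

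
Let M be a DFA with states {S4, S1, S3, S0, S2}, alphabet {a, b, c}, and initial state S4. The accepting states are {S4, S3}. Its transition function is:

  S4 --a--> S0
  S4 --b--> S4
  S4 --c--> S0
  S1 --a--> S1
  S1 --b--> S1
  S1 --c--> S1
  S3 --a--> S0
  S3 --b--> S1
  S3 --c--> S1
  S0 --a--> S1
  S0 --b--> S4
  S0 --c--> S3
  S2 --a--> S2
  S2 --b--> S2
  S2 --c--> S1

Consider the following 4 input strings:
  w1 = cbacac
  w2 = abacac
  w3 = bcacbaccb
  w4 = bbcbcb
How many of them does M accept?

w1:
  start at S4
  read 'c': S4 → S0
  read 'b': S0 → S4
  read 'a': S4 → S0
  read 'c': S0 → S3
  read 'a': S3 → S0
  read 'c': S0 → S3
  end S3, accepted
w2:
  start at S4
  read 'a': S4 → S0
  read 'b': S0 → S4
  read 'a': S4 → S0
  read 'c': S0 → S3
  read 'a': S3 → S0
  read 'c': S0 → S3
  end S3, accepted
w3:
  start at S4
  read 'b': S4 → S4
  read 'c': S4 → S0
  read 'a': S0 → S1
  read 'c': S1 → S1
  read 'b': S1 → S1
  read 'a': S1 → S1
  read 'c': S1 → S1
  read 'c': S1 → S1
  read 'b': S1 → S1
  end S1, rejected
w4:
  start at S4
  read 'b': S4 → S4
  read 'b': S4 → S4
  read 'c': S4 → S0
  read 'b': S0 → S4
  read 'c': S4 → S0
  read 'b': S0 → S4
  end S4, accepted

3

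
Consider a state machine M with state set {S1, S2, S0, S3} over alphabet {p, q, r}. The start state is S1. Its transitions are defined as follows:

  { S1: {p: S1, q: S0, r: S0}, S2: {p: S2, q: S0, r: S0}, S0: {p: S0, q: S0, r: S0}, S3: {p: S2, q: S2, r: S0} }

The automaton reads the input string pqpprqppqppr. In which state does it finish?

start at S1
read 'p': S1 → S1
read 'q': S1 → S0
read 'p': S0 → S0
read 'p': S0 → S0
read 'r': S0 → S0
read 'q': S0 → S0
read 'p': S0 → S0
read 'p': S0 → S0
read 'q': S0 → S0
read 'p': S0 → S0
read 'p': S0 → S0
read 'r': S0 → S0

S0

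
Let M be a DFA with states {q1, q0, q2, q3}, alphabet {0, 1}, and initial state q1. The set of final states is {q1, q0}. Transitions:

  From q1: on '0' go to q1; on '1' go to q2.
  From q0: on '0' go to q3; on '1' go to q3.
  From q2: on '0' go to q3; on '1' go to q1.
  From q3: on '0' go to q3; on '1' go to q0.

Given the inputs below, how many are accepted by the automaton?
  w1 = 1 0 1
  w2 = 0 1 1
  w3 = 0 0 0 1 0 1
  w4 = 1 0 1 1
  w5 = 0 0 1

3

w1: q1 → q2 → q3 → q0  → end q0, accepted
w2: q1 → q1 → q2 → q1  → end q1, accepted
w3: q1 → q1 → q1 → q1 → q2 → q3 → q0  → end q0, accepted
w4: q1 → q2 → q3 → q0 → q3  → end q3, rejected
w5: q1 → q1 → q1 → q2  → end q2, rejected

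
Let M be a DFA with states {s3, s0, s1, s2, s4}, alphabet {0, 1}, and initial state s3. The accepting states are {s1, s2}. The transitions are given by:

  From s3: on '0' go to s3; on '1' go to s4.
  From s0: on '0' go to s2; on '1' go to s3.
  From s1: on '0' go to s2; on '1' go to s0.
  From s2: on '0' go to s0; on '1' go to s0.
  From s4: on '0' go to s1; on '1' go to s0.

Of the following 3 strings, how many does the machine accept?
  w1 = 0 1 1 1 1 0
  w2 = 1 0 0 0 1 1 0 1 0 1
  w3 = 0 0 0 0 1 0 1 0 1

1

w1:
  start at s3
  read '0': s3 → s3
  read '1': s3 → s4
  read '1': s4 → s0
  read '1': s0 → s3
  read '1': s3 → s4
  read '0': s4 → s1
  end s1, accepted
w2:
  start at s3
  read '1': s3 → s4
  read '0': s4 → s1
  read '0': s1 → s2
  read '0': s2 → s0
  read '1': s0 → s3
  read '1': s3 → s4
  read '0': s4 → s1
  read '1': s1 → s0
  read '0': s0 → s2
  read '1': s2 → s0
  end s0, rejected
w3:
  start at s3
  read '0': s3 → s3
  read '0': s3 → s3
  read '0': s3 → s3
  read '0': s3 → s3
  read '1': s3 → s4
  read '0': s4 → s1
  read '1': s1 → s0
  read '0': s0 → s2
  read '1': s2 → s0
  end s0, rejected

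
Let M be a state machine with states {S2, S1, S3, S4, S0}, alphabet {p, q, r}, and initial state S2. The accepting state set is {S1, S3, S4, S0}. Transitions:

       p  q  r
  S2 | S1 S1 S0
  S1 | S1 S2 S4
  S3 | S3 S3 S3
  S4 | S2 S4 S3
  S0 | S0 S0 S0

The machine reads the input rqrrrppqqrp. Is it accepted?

start at S2
read 'r': S2 → S0
read 'q': S0 → S0
read 'r': S0 → S0
read 'r': S0 → S0
read 'r': S0 → S0
read 'p': S0 → S0
read 'p': S0 → S0
read 'q': S0 → S0
read 'q': S0 → S0
read 'r': S0 → S0
read 'p': S0 → S0
End state S0 is accepting.

Yes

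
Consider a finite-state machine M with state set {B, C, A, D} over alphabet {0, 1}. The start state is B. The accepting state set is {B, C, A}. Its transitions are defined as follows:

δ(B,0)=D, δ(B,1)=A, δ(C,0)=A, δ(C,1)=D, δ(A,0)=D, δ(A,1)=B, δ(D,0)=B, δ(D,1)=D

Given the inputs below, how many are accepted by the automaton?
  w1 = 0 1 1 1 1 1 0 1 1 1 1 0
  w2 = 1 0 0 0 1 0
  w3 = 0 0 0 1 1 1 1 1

w1: Trace: B -0-> D -1-> D -1-> D -1-> D -1-> D -1-> D -0-> B -1-> A -1-> B -1-> A -1-> B -0-> D  → end D, rejected
w2: Trace: B -1-> A -0-> D -0-> B -0-> D -1-> D -0-> B  → end B, accepted
w3: Trace: B -0-> D -0-> B -0-> D -1-> D -1-> D -1-> D -1-> D -1-> D  → end D, rejected

1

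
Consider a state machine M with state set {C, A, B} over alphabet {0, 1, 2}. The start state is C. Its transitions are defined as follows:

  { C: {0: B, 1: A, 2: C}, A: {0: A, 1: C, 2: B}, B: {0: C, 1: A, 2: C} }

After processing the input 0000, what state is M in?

C → B → C → B → C

C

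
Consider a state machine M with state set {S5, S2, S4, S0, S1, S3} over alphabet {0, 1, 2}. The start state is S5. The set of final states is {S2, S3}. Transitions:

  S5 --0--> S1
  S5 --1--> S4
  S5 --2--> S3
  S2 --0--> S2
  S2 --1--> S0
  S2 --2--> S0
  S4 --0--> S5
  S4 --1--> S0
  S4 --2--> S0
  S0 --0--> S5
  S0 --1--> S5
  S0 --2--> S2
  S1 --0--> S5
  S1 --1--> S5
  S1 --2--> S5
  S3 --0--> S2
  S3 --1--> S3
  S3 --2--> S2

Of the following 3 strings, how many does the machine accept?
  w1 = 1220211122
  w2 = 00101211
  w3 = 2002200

1

w1:
  start at S5
  read '1': S5 → S4
  read '2': S4 → S0
  read '2': S0 → S2
  read '0': S2 → S2
  read '2': S2 → S0
  read '1': S0 → S5
  read '1': S5 → S4
  read '1': S4 → S0
  read '2': S0 → S2
  read '2': S2 → S0
  end S0, rejected
w2:
  start at S5
  read '0': S5 → S1
  read '0': S1 → S5
  read '1': S5 → S4
  read '0': S4 → S5
  read '1': S5 → S4
  read '2': S4 → S0
  read '1': S0 → S5
  read '1': S5 → S4
  end S4, rejected
w3:
  start at S5
  read '2': S5 → S3
  read '0': S3 → S2
  read '0': S2 → S2
  read '2': S2 → S0
  read '2': S0 → S2
  read '0': S2 → S2
  read '0': S2 → S2
  end S2, accepted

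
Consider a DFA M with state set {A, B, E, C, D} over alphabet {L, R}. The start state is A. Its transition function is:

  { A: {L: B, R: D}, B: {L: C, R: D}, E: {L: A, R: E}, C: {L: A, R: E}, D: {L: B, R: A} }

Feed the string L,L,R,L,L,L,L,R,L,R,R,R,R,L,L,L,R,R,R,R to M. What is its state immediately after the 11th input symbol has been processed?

start at A
read 'L': A → B
read 'L': B → C
read 'R': C → E
read 'L': E → A
read 'L': A → B
read 'L': B → C
read 'L': C → A
read 'R': A → D
read 'L': D → B
read 'R': B → D
read 'R': D → A
After 11 symbols: A.

A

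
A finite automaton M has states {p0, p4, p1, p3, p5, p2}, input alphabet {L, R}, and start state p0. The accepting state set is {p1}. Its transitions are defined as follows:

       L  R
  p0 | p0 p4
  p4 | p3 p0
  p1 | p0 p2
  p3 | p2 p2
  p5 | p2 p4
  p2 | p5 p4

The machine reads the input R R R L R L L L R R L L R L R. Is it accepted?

No

Trace: p0 -R-> p4 -R-> p0 -R-> p4 -L-> p3 -R-> p2 -L-> p5 -L-> p2 -L-> p5 -R-> p4 -R-> p0 -L-> p0 -L-> p0 -R-> p4 -L-> p3 -R-> p2
End state p2 is not accepting.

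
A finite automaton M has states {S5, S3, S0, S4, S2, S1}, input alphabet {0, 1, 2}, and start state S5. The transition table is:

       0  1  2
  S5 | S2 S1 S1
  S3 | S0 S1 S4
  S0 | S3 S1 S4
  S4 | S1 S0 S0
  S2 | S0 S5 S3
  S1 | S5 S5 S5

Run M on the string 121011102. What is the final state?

Trace: S5 -1-> S1 -2-> S5 -1-> S1 -0-> S5 -1-> S1 -1-> S5 -1-> S1 -0-> S5 -2-> S1

S1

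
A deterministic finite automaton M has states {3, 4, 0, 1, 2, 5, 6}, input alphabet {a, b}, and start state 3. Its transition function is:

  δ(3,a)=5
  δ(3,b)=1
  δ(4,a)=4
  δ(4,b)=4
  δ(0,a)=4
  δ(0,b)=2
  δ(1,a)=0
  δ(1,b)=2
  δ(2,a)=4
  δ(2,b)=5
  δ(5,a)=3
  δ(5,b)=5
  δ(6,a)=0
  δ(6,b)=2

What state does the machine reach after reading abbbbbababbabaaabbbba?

start at 3
read 'a': 3 → 5
read 'b': 5 → 5
read 'b': 5 → 5
read 'b': 5 → 5
read 'b': 5 → 5
read 'b': 5 → 5
read 'a': 5 → 3
read 'b': 3 → 1
read 'a': 1 → 0
read 'b': 0 → 2
read 'b': 2 → 5
read 'a': 5 → 3
read 'b': 3 → 1
read 'a': 1 → 0
read 'a': 0 → 4
read 'a': 4 → 4
read 'b': 4 → 4
read 'b': 4 → 4
read 'b': 4 → 4
read 'b': 4 → 4
read 'a': 4 → 4

4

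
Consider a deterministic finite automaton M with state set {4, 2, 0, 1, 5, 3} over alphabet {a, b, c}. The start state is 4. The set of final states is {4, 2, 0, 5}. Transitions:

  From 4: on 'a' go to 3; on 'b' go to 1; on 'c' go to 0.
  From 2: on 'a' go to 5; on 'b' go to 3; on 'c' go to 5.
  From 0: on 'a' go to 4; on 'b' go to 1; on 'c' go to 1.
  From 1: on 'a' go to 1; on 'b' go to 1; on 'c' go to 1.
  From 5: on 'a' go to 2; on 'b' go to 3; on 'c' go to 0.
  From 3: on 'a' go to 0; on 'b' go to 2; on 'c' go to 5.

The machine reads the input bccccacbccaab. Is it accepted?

No

4 → 1 → 1 → 1 → 1 → 1 → 1 → 1 → 1 → 1 → 1 → 1 → 1 → 1
End state 1 is not accepting.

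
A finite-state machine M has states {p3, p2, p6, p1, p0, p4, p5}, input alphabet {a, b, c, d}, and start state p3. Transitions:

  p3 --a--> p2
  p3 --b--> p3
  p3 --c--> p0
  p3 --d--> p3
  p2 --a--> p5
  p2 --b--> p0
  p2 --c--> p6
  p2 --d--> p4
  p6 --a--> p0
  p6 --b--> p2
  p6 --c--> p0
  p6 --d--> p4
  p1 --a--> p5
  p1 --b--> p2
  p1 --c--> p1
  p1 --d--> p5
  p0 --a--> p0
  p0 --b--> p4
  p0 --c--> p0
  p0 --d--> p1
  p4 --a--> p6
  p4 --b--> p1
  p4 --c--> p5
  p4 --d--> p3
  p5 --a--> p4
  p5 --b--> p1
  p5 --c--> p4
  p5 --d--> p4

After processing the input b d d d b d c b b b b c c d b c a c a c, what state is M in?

start at p3
read 'b': p3 → p3
read 'd': p3 → p3
read 'd': p3 → p3
read 'd': p3 → p3
read 'b': p3 → p3
read 'd': p3 → p3
read 'c': p3 → p0
read 'b': p0 → p4
read 'b': p4 → p1
read 'b': p1 → p2
read 'b': p2 → p0
read 'c': p0 → p0
read 'c': p0 → p0
read 'd': p0 → p1
read 'b': p1 → p2
read 'c': p2 → p6
read 'a': p6 → p0
read 'c': p0 → p0
read 'a': p0 → p0
read 'c': p0 → p0

p0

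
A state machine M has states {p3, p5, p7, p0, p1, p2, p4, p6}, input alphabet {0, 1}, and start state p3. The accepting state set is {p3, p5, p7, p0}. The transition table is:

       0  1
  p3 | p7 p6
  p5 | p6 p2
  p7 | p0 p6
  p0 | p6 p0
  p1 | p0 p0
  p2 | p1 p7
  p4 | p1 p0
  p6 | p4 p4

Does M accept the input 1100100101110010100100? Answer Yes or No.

No

p3 → p6 → p4 → p1 → p0 → p0 → p6 → p4 → p0 → p6 → p4 → p0 → p0 → p6 → p4 → p0 → p6 → p4 → p1 → p0 → p0 → p6 → p4
End state p4 is not accepting.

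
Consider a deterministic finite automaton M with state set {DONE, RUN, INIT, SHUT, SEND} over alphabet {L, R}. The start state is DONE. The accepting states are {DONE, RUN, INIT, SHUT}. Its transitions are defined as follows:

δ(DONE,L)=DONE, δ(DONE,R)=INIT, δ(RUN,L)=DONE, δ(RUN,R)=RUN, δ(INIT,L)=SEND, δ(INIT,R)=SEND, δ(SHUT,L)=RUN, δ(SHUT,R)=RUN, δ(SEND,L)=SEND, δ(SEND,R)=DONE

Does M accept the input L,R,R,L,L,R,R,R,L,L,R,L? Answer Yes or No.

DONE → DONE → INIT → SEND → SEND → SEND → DONE → INIT → SEND → SEND → SEND → DONE → DONE
End state DONE is accepting.

Yes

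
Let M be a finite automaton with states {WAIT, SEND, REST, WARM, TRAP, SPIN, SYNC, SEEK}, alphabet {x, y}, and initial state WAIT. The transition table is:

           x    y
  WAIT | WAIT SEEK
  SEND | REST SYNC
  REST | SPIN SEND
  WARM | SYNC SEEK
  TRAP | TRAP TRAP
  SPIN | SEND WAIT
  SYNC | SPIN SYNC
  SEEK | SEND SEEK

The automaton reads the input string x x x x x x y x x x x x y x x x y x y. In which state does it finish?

WAIT

start at WAIT
read 'x': WAIT → WAIT
read 'x': WAIT → WAIT
read 'x': WAIT → WAIT
read 'x': WAIT → WAIT
read 'x': WAIT → WAIT
read 'x': WAIT → WAIT
read 'y': WAIT → SEEK
read 'x': SEEK → SEND
read 'x': SEND → REST
read 'x': REST → SPIN
read 'x': SPIN → SEND
read 'x': SEND → REST
read 'y': REST → SEND
read 'x': SEND → REST
read 'x': REST → SPIN
read 'x': SPIN → SEND
read 'y': SEND → SYNC
read 'x': SYNC → SPIN
read 'y': SPIN → WAIT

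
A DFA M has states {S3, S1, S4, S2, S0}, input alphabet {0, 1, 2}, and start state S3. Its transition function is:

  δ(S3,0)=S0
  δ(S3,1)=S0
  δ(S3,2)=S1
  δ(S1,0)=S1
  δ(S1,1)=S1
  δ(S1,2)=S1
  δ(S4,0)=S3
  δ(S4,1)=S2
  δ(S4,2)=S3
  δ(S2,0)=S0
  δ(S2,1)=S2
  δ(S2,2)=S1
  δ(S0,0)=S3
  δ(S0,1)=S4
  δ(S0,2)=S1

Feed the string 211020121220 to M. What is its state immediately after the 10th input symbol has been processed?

S3 → S1 → S1 → S1 → S1 → S1 → S1 → S1 → S1 → S1 → S1
After 10 symbols: S1.

S1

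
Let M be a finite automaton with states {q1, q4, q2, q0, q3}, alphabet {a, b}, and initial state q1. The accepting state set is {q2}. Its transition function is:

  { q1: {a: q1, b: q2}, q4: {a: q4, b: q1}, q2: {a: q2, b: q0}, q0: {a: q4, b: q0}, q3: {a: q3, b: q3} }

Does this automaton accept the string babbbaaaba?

No

start at q1
read 'b': q1 → q2
read 'a': q2 → q2
read 'b': q2 → q0
read 'b': q0 → q0
read 'b': q0 → q0
read 'a': q0 → q4
read 'a': q4 → q4
read 'a': q4 → q4
read 'b': q4 → q1
read 'a': q1 → q1
End state q1 is not accepting.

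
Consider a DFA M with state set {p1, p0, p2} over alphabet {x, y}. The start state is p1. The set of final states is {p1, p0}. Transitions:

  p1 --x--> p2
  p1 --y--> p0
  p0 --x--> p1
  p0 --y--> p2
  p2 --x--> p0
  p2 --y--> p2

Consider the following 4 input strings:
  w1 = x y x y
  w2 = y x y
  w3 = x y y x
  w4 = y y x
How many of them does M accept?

w1:
  start at p1
  read 'x': p1 → p2
  read 'y': p2 → p2
  read 'x': p2 → p0
  read 'y': p0 → p2
  end p2, rejected
w2:
  start at p1
  read 'y': p1 → p0
  read 'x': p0 → p1
  read 'y': p1 → p0
  end p0, accepted
w3:
  start at p1
  read 'x': p1 → p2
  read 'y': p2 → p2
  read 'y': p2 → p2
  read 'x': p2 → p0
  end p0, accepted
w4:
  start at p1
  read 'y': p1 → p0
  read 'y': p0 → p2
  read 'x': p2 → p0
  end p0, accepted

3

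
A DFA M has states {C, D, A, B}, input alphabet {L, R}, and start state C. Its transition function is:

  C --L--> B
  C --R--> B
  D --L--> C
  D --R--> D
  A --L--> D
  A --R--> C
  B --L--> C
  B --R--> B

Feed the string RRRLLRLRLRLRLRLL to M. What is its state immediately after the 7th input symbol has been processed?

C

Trace: C -R-> B -R-> B -R-> B -L-> C -L-> B -R-> B -L-> C
After 7 symbols: C.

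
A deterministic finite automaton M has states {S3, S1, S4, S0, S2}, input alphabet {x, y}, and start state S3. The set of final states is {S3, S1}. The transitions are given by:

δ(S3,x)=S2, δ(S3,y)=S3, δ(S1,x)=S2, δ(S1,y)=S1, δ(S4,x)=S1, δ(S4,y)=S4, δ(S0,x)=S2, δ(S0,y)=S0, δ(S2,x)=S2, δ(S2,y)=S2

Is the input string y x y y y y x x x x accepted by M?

No

start at S3
read 'y': S3 → S3
read 'x': S3 → S2
read 'y': S2 → S2
read 'y': S2 → S2
read 'y': S2 → S2
read 'y': S2 → S2
read 'x': S2 → S2
read 'x': S2 → S2
read 'x': S2 → S2
read 'x': S2 → S2
End state S2 is not accepting.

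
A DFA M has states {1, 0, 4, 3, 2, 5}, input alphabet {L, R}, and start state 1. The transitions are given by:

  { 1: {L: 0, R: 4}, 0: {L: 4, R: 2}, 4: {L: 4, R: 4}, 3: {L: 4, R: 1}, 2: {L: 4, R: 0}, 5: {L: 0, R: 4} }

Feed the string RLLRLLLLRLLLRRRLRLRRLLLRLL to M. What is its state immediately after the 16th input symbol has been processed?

start at 1
read 'R': 1 → 4
read 'L': 4 → 4
read 'L': 4 → 4
read 'R': 4 → 4
read 'L': 4 → 4
read 'L': 4 → 4
read 'L': 4 → 4
read 'L': 4 → 4
read 'R': 4 → 4
read 'L': 4 → 4
read 'L': 4 → 4
read 'L': 4 → 4
read 'R': 4 → 4
read 'R': 4 → 4
read 'R': 4 → 4
read 'L': 4 → 4
After 16 symbols: 4.

4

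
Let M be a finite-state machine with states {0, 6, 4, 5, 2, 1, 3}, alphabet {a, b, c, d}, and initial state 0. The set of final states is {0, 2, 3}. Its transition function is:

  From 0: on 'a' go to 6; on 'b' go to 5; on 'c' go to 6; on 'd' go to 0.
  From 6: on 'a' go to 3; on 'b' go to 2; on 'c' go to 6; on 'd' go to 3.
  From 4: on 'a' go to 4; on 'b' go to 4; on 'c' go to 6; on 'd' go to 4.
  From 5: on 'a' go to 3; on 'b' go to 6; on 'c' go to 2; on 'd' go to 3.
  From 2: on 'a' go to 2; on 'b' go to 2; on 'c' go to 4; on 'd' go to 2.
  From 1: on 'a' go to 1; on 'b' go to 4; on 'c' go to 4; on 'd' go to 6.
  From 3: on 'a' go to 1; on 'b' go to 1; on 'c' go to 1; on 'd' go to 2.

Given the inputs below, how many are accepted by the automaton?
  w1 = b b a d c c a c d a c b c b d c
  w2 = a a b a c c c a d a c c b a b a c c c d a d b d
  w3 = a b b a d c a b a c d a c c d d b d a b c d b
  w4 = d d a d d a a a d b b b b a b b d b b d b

w1:
  start at 0
  read 'b': 0 → 5
  read 'b': 5 → 6
  read 'a': 6 → 3
  read 'd': 3 → 2
  read 'c': 2 → 4
  read 'c': 4 → 6
  read 'a': 6 → 3
  read 'c': 3 → 1
  read 'd': 1 → 6
  read 'a': 6 → 3
  read 'c': 3 → 1
  read 'b': 1 → 4
  read 'c': 4 → 6
  read 'b': 6 → 2
  read 'd': 2 → 2
  read 'c': 2 → 4
  end 4, rejected
w2:
  start at 0
  read 'a': 0 → 6
  read 'a': 6 → 3
  read 'b': 3 → 1
  read 'a': 1 → 1
  read 'c': 1 → 4
  read 'c': 4 → 6
  read 'c': 6 → 6
  read 'a': 6 → 3
  read 'd': 3 → 2
  read 'a': 2 → 2
  read 'c': 2 → 4
  read 'c': 4 → 6
  read 'b': 6 → 2
  read 'a': 2 → 2
  read 'b': 2 → 2
  read 'a': 2 → 2
  read 'c': 2 → 4
  read 'c': 4 → 6
  read 'c': 6 → 6
  read 'd': 6 → 3
  read 'a': 3 → 1
  read 'd': 1 → 6
  read 'b': 6 → 2
  read 'd': 2 → 2
  end 2, accepted
w3:
  start at 0
  read 'a': 0 → 6
  read 'b': 6 → 2
  read 'b': 2 → 2
  read 'a': 2 → 2
  read 'd': 2 → 2
  read 'c': 2 → 4
  read 'a': 4 → 4
  read 'b': 4 → 4
  read 'a': 4 → 4
  read 'c': 4 → 6
  read 'd': 6 → 3
  read 'a': 3 → 1
  read 'c': 1 → 4
  read 'c': 4 → 6
  read 'd': 6 → 3
  read 'd': 3 → 2
  read 'b': 2 → 2
  read 'd': 2 → 2
  read 'a': 2 → 2
  read 'b': 2 → 2
  read 'c': 2 → 4
  read 'd': 4 → 4
  read 'b': 4 → 4
  end 4, rejected
w4:
  start at 0
  read 'd': 0 → 0
  read 'd': 0 → 0
  read 'a': 0 → 6
  read 'd': 6 → 3
  read 'd': 3 → 2
  read 'a': 2 → 2
  read 'a': 2 → 2
  read 'a': 2 → 2
  read 'd': 2 → 2
  read 'b': 2 → 2
  read 'b': 2 → 2
  read 'b': 2 → 2
  read 'b': 2 → 2
  read 'a': 2 → 2
  read 'b': 2 → 2
  read 'b': 2 → 2
  read 'd': 2 → 2
  read 'b': 2 → 2
  read 'b': 2 → 2
  read 'd': 2 → 2
  read 'b': 2 → 2
  end 2, accepted

2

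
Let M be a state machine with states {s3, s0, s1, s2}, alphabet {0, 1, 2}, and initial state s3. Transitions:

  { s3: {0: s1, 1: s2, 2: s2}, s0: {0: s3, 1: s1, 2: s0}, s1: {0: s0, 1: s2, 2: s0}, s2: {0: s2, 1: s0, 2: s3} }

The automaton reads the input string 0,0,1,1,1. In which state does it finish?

s0

start at s3
read '0': s3 → s1
read '0': s1 → s0
read '1': s0 → s1
read '1': s1 → s2
read '1': s2 → s0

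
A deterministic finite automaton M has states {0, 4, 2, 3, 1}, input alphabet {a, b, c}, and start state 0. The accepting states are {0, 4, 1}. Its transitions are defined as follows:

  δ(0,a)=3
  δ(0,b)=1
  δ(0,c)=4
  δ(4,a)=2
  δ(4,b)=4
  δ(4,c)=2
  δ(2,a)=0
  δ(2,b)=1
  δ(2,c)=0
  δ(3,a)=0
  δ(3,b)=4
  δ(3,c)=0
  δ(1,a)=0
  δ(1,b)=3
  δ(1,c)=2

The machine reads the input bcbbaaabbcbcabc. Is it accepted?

No

start at 0
read 'b': 0 → 1
read 'c': 1 → 2
read 'b': 2 → 1
read 'b': 1 → 3
read 'a': 3 → 0
read 'a': 0 → 3
read 'a': 3 → 0
read 'b': 0 → 1
read 'b': 1 → 3
read 'c': 3 → 0
read 'b': 0 → 1
read 'c': 1 → 2
read 'a': 2 → 0
read 'b': 0 → 1
read 'c': 1 → 2
End state 2 is not accepting.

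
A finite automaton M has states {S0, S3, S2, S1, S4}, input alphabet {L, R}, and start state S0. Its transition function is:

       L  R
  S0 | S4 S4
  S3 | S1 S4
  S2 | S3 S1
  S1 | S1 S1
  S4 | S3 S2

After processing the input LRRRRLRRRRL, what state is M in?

Trace: S0 -L-> S4 -R-> S2 -R-> S1 -R-> S1 -R-> S1 -L-> S1 -R-> S1 -R-> S1 -R-> S1 -R-> S1 -L-> S1

S1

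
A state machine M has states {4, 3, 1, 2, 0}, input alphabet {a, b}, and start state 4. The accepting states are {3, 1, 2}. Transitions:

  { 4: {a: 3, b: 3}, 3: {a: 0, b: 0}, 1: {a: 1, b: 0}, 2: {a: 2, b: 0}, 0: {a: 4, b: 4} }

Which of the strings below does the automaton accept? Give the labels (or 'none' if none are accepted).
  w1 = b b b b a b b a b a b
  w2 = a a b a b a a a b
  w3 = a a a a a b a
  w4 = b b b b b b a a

w3

w1:
  start at 4
  read 'b': 4 → 3
  read 'b': 3 → 0
  read 'b': 0 → 4
  read 'b': 4 → 3
  read 'a': 3 → 0
  read 'b': 0 → 4
  read 'b': 4 → 3
  read 'a': 3 → 0
  read 'b': 0 → 4
  read 'a': 4 → 3
  read 'b': 3 → 0
  end 0, rejected
w2:
  start at 4
  read 'a': 4 → 3
  read 'a': 3 → 0
  read 'b': 0 → 4
  read 'a': 4 → 3
  read 'b': 3 → 0
  read 'a': 0 → 4
  read 'a': 4 → 3
  read 'a': 3 → 0
  read 'b': 0 → 4
  end 4, rejected
w3:
  start at 4
  read 'a': 4 → 3
  read 'a': 3 → 0
  read 'a': 0 → 4
  read 'a': 4 → 3
  read 'a': 3 → 0
  read 'b': 0 → 4
  read 'a': 4 → 3
  end 3, accepted
w4:
  start at 4
  read 'b': 4 → 3
  read 'b': 3 → 0
  read 'b': 0 → 4
  read 'b': 4 → 3
  read 'b': 3 → 0
  read 'b': 0 → 4
  read 'a': 4 → 3
  read 'a': 3 → 0
  end 0, rejected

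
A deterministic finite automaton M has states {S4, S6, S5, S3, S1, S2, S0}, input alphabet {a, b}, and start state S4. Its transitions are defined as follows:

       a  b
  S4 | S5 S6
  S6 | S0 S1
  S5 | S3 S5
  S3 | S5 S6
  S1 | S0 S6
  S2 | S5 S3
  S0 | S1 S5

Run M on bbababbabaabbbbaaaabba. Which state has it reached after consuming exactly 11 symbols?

S5

Trace: S4 -b-> S6 -b-> S1 -a-> S0 -b-> S5 -a-> S3 -b-> S6 -b-> S1 -a-> S0 -b-> S5 -a-> S3 -a-> S5
After 11 symbols: S5.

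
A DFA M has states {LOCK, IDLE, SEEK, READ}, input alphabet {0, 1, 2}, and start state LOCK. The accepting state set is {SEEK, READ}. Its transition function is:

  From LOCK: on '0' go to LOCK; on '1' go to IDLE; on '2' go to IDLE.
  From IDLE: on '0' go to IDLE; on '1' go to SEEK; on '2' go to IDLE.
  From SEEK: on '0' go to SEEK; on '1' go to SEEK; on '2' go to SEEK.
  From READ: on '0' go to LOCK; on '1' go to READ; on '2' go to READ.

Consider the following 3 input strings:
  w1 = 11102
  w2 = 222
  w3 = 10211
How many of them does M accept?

w1: LOCK → IDLE → SEEK → SEEK → SEEK → SEEK  → end SEEK, accepted
w2: LOCK → IDLE → IDLE → IDLE  → end IDLE, rejected
w3: LOCK → IDLE → IDLE → IDLE → SEEK → SEEK  → end SEEK, accepted

2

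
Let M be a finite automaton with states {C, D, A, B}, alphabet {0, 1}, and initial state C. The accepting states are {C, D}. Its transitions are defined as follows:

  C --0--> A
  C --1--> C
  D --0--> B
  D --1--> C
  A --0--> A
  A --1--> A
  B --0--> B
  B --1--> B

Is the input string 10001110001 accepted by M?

No

Trace: C -1-> C -0-> A -0-> A -0-> A -1-> A -1-> A -1-> A -0-> A -0-> A -0-> A -1-> A
End state A is not accepting.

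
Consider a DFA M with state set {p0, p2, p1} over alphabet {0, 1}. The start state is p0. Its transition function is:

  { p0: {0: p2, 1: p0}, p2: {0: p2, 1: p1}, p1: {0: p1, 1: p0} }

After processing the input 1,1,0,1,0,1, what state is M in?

p0

p0 → p0 → p0 → p2 → p1 → p1 → p0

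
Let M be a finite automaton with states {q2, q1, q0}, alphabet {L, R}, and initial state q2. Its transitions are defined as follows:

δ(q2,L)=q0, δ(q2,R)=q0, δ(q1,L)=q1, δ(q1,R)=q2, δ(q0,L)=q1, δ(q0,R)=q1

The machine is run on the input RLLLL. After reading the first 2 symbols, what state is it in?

q1

q2 → q0 → q1
After 2 symbols: q1.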